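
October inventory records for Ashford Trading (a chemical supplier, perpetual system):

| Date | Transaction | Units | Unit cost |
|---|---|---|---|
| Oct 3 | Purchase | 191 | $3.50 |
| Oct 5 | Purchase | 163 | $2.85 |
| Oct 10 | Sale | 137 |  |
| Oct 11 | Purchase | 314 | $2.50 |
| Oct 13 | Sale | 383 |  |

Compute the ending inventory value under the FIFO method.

Ending inventory = $370.00

Oct 10, 137 sold [FIFO — oldest first]: 137 @ $3.50 = $479.50
Oct 13, 383 sold [FIFO — oldest first]: 54 @ $3.50 + 163 @ $2.85 + 166 @ $2.50 = $1,068.55
Total COGS = $479.50 + $1,068.55 = $1,548.05
Ending inventory: 148 @ $2.50 = $370.00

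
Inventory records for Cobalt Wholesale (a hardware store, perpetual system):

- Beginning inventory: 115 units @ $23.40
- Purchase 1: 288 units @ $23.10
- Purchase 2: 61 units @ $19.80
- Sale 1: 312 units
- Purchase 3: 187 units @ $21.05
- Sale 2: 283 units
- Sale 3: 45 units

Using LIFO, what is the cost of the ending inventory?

Sale 1 (312) [LIFO — newest first]: 61 @ $19.80 + 251 @ $23.10 = $7,005.90
Sale 2 (283) [LIFO — newest first]: 187 @ $21.05 + 37 @ $23.10 + 59 @ $23.40 = $6,171.65
Sale 3 (45) [LIFO — newest first]: 45 @ $23.40 = $1,053.00
Total COGS = $7,005.90 + $6,171.65 + $1,053.00 = $14,230.55
Ending inventory: 11 @ $23.40 = $257.40

Ending inventory = $257.40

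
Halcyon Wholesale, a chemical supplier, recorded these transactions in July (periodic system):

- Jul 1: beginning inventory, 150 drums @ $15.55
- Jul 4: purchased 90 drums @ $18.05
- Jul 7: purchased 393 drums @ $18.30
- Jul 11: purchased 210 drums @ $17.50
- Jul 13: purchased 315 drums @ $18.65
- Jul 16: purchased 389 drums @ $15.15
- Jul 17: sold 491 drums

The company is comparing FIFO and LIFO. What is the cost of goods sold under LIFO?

FIFO COGS: 150 @ $15.55 + 90 @ $18.05 + 251 @ $18.30 = $8,550.30
LIFO COGS: 389 @ $15.15 + 102 @ $18.65 = $7,795.65

COGS = $7,795.65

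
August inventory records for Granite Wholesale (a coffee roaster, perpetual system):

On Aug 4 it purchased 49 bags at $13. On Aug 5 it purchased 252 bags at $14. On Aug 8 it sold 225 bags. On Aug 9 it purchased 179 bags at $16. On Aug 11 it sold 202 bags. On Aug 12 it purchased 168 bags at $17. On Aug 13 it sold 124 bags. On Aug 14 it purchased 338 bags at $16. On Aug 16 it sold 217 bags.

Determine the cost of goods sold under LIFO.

COGS = $11,916

Aug 8, 225 sold [LIFO — newest first]: 225 @ $14 = $3,150
Aug 11, 202 sold [LIFO — newest first]: 179 @ $16 + 23 @ $14 = $3,186
Aug 13, 124 sold [LIFO — newest first]: 124 @ $17 = $2,108
Aug 16, 217 sold [LIFO — newest first]: 217 @ $16 = $3,472
Total COGS = $3,150 + $3,186 + $2,108 + $3,472 = $11,916
Ending inventory: 49 @ $13 + 4 @ $14 + 44 @ $17 + 121 @ $16 = $3,377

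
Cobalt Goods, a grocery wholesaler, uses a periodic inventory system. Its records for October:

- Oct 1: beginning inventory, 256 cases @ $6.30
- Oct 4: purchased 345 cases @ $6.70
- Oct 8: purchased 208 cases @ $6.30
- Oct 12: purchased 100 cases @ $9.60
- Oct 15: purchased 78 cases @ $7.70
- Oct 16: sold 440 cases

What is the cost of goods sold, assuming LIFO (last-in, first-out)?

COGS = $3,232.80

Oct 16, 440 sold [LIFO — newest first]: 78 @ $7.70 + 100 @ $9.60 + 208 @ $6.30 + 54 @ $6.70 = $3,232.80
Ending inventory: 256 @ $6.30 + 291 @ $6.70 = $3,562.50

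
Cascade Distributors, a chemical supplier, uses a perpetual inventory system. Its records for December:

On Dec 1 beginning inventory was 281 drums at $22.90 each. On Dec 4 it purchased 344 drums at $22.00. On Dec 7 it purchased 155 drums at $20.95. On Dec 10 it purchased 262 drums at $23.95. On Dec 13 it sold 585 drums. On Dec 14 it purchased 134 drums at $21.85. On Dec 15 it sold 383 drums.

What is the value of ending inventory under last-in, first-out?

Ending inventory = $4,763.20

Dec 13, 585 sold [LIFO — newest first]: 262 @ $23.95 + 155 @ $20.95 + 168 @ $22.00 = $13,218.15
Dec 15, 383 sold [LIFO — newest first]: 134 @ $21.85 + 176 @ $22.00 + 73 @ $22.90 = $8,471.60
Total COGS = $13,218.15 + $8,471.60 = $21,689.75
Ending inventory: 208 @ $22.90 = $4,763.20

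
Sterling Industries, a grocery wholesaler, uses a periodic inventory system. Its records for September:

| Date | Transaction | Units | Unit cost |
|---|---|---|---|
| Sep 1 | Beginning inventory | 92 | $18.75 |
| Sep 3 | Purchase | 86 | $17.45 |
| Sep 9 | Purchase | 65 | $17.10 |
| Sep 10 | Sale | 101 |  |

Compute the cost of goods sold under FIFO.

COGS = $1,882.05

Sep 10, 101 sold [FIFO — oldest first]: 92 @ $18.75 + 9 @ $17.45 = $1,882.05
Ending inventory: 77 @ $17.45 + 65 @ $17.10 = $2,455.15
Check: goods available $4,337.20 = COGS $1,882.05 + ending $2,455.15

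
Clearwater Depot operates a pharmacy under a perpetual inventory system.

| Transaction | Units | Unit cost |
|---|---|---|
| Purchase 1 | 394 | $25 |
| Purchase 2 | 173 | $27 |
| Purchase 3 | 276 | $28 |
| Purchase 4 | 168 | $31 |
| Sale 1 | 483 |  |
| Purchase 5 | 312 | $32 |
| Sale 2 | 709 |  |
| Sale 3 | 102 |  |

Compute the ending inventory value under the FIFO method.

Ending inventory = $928

Sale 1 (483) [FIFO — oldest first]: 394 @ $25 + 89 @ $27 = $12,253
Sale 2 (709) [FIFO — oldest first]: 84 @ $27 + 276 @ $28 + 168 @ $31 + 181 @ $32 = $20,996
Sale 3 (102) [FIFO — oldest first]: 102 @ $32 = $3,264
Total COGS = $12,253 + $20,996 + $3,264 = $36,513
Ending inventory: 29 @ $32 = $928
Check: goods available $37,441 = COGS $36,513 + ending $928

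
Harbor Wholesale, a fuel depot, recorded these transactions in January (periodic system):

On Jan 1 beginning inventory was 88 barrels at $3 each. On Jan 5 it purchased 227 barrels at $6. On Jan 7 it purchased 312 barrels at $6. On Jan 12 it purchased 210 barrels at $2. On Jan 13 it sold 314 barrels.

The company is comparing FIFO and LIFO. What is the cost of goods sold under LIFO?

COGS = $1,044

FIFO COGS: 88 @ $3 + 226 @ $6 = $1,620
LIFO COGS: 210 @ $2 + 104 @ $6 = $1,044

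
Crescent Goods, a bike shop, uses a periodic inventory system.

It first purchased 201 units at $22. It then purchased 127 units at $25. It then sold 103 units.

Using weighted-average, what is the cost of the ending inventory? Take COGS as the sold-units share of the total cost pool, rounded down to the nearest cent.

Ending inventory = $5,211.36

Sale 1, sell 103: 103/328 × $7,597.00 → $2,385.64
Ending inventory (cost pool remaining) = $5,211.36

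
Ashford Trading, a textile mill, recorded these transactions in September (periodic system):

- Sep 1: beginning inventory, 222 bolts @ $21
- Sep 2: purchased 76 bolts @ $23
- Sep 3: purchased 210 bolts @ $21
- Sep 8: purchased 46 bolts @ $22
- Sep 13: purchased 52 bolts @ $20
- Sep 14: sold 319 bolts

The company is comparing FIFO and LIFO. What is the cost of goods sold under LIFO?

COGS = $6,715

FIFO COGS: 222 @ $21 + 76 @ $23 + 21 @ $21 = $6,851
LIFO COGS: 52 @ $20 + 46 @ $22 + 210 @ $21 + 11 @ $23 = $6,715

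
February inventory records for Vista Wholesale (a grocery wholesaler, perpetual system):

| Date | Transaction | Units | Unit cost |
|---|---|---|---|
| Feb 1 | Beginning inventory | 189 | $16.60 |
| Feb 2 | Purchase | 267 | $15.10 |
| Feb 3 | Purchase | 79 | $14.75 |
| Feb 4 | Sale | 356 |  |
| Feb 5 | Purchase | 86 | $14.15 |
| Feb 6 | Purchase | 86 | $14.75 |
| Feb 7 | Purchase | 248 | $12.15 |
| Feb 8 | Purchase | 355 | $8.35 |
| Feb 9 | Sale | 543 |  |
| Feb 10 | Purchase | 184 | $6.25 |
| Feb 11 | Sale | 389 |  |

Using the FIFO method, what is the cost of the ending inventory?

Feb 4, 356 sold [FIFO — oldest first]: 189 @ $16.60 + 167 @ $15.10 = $5,659.10
Feb 9, 543 sold [FIFO — oldest first]: 100 @ $15.10 + 79 @ $14.75 + 86 @ $14.15 + 86 @ $14.75 + 192 @ $12.15 = $7,493.45
Feb 11, 389 sold [FIFO — oldest first]: 56 @ $12.15 + 333 @ $8.35 = $3,460.95
Total COGS = $5,659.10 + $7,493.45 + $3,460.95 = $16,613.50
Ending inventory: 22 @ $8.35 + 184 @ $6.25 = $1,333.70
Check: goods available $17,947.20 = COGS $16,613.50 + ending $1,333.70

Ending inventory = $1,333.70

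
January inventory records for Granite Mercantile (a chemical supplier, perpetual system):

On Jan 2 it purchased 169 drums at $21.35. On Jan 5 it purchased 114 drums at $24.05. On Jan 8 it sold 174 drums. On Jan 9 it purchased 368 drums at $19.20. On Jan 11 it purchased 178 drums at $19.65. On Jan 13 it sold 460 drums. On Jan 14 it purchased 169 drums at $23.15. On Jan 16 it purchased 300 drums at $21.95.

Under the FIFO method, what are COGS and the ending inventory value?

COGS = $13,089.05; ending inventory = $14,321.45

Jan 8, 174 sold [FIFO — oldest first]: 169 @ $21.35 + 5 @ $24.05 = $3,728.40
Jan 13, 460 sold [FIFO — oldest first]: 109 @ $24.05 + 351 @ $19.20 = $9,360.65
Total COGS = $3,728.40 + $9,360.65 = $13,089.05
Ending inventory: 17 @ $19.20 + 178 @ $19.65 + 169 @ $23.15 + 300 @ $21.95 = $14,321.45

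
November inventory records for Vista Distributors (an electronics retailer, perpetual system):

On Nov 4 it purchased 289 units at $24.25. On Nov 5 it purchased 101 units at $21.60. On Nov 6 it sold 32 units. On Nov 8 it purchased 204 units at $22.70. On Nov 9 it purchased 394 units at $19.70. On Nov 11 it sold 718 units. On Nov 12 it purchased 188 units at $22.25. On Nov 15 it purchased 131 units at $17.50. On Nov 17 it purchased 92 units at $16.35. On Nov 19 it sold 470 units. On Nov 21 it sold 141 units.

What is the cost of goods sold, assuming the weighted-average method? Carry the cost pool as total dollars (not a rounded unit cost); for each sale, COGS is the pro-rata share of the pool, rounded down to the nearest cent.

After Nov 4: 289 on hand, pool $7,008.25 (≈ $24.2500 each)
After Nov 5: 390 on hand, pool $9,189.85 (≈ $23.5637 each)
Nov 6, sell 32: 32/390 × $9,189.85 → $754.03
After Nov 8: 562 on hand, pool $13,066.62 (≈ $23.2502 each)
After Nov 9: 956 on hand, pool $20,828.42 (≈ $21.7871 each)
Nov 11, sell 718: 718/956 × $20,828.42 → $15,643.10
After Nov 12: 426 on hand, pool $9,368.32 (≈ $21.9914 each)
After Nov 15: 557 on hand, pool $11,660.82 (≈ $20.9350 each)
After Nov 17: 649 on hand, pool $13,165.02 (≈ $20.2851 each)
Nov 19, sell 470: 470/649 × $13,165.02 → $9,533.98
Nov 21, sell 141: 141/179 × $3,631.04 → $2,860.20
Total COGS = $754.03 + $15,643.10 + $9,533.98 + $2,860.20 = $28,791.31
Ending inventory (cost pool remaining) = $770.84
Check: goods available $29,562.15 = COGS $28,791.31 + ending $770.84

COGS = $28,791.31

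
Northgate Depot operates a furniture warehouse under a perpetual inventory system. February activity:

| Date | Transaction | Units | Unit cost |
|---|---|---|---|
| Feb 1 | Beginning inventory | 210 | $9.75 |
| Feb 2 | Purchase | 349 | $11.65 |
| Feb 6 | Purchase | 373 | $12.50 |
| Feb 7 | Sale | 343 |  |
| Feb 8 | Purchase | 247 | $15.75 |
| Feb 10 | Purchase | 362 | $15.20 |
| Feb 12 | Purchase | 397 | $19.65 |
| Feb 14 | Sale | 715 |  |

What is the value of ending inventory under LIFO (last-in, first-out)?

Feb 7, 343 sold [LIFO — newest first]: 343 @ $12.50 = $4,287.50
Feb 14, 715 sold [LIFO — newest first]: 397 @ $19.65 + 318 @ $15.20 = $12,634.65
Total COGS = $4,287.50 + $12,634.65 = $16,922.15
Ending inventory: 210 @ $9.75 + 349 @ $11.65 + 30 @ $12.50 + 247 @ $15.75 + 44 @ $15.20 = $11,047.40
Check: goods available $27,969.55 = COGS $16,922.15 + ending $11,047.40

Ending inventory = $11,047.40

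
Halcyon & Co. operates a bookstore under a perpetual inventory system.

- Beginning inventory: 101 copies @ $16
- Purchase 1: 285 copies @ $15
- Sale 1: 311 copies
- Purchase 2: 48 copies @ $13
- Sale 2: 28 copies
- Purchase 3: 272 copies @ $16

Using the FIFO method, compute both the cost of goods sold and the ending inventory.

COGS = $5,186; ending inventory = $5,681

Sale 1 (311) [FIFO — oldest first]: 101 @ $16 + 210 @ $15 = $4,766
Sale 2 (28) [FIFO — oldest first]: 28 @ $15 = $420
Total COGS = $4,766 + $420 = $5,186
Ending inventory: 47 @ $15 + 48 @ $13 + 272 @ $16 = $5,681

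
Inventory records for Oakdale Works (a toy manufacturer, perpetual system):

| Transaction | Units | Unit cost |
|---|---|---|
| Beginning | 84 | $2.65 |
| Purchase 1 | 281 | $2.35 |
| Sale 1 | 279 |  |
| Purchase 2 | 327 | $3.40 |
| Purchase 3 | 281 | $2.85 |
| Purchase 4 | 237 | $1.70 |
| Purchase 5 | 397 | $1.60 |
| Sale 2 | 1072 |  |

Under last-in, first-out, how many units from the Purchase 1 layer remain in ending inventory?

2

Sale 1 (279) [LIFO — newest first]: 279 @ $2.35 = $655.65
Sale 2 (1072) [LIFO — newest first]: 397 @ $1.60 + 237 @ $1.70 + 281 @ $2.85 + 157 @ $3.40 = $2,372.75
Total COGS = $655.65 + $2,372.75 = $3,028.40
Ending inventory: 84 @ $2.65 + 2 @ $2.35 + 170 @ $3.40 = $805.30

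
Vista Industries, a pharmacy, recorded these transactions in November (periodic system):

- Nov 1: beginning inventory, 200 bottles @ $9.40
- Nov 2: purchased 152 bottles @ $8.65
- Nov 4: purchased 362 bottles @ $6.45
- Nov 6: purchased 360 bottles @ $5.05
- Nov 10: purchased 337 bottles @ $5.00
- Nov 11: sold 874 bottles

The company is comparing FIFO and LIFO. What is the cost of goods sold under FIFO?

FIFO COGS: 200 @ $9.40 + 152 @ $8.65 + 362 @ $6.45 + 160 @ $5.05 = $6,337.70
LIFO COGS: 337 @ $5.00 + 360 @ $5.05 + 177 @ $6.45 = $4,644.65

COGS = $6,337.70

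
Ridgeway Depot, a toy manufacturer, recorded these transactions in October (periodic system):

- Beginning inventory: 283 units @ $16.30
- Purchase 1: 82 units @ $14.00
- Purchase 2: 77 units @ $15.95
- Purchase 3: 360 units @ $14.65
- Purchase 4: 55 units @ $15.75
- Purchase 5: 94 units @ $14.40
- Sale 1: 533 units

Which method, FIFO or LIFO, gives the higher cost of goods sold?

FIFO

FIFO COGS: 283 @ $16.30 + 82 @ $14.00 + 77 @ $15.95 + 91 @ $14.65 = $8,322.20
LIFO COGS: 94 @ $14.40 + 55 @ $15.75 + 360 @ $14.65 + 24 @ $15.95 = $7,876.65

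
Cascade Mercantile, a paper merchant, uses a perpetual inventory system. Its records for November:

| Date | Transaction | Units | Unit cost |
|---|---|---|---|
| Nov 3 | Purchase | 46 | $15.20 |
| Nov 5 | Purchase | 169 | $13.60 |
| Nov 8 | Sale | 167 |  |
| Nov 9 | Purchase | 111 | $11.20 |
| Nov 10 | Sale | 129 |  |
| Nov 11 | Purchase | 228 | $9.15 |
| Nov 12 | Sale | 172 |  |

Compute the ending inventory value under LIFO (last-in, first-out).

Ending inventory = $968.40

Nov 8, 167 sold [LIFO — newest first]: 167 @ $13.60 = $2,271.20
Nov 10, 129 sold [LIFO — newest first]: 111 @ $11.20 + 2 @ $13.60 + 16 @ $15.20 = $1,513.60
Nov 12, 172 sold [LIFO — newest first]: 172 @ $9.15 = $1,573.80
Total COGS = $2,271.20 + $1,513.60 + $1,573.80 = $5,358.60
Ending inventory: 30 @ $15.20 + 56 @ $9.15 = $968.40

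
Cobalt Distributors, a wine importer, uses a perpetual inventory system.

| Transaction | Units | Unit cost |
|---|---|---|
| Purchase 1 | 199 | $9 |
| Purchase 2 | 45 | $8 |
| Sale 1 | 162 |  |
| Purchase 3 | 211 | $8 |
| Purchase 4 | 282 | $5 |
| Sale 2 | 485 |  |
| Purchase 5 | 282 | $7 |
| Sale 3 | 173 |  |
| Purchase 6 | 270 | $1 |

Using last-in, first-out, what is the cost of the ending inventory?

Ending inventory = $1,835

Sale 1 (162) [LIFO — newest first]: 45 @ $8 + 117 @ $9 = $1,413
Sale 2 (485) [LIFO — newest first]: 282 @ $5 + 203 @ $8 = $3,034
Sale 3 (173) [LIFO — newest first]: 173 @ $7 = $1,211
Total COGS = $1,413 + $3,034 + $1,211 = $5,658
Ending inventory: 82 @ $9 + 8 @ $8 + 109 @ $7 + 270 @ $1 = $1,835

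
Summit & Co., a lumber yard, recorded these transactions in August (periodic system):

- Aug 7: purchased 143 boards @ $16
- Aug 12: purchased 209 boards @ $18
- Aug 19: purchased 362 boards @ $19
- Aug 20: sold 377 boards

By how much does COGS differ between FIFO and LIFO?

FIFO COGS: 143 @ $16 + 209 @ $18 + 25 @ $19 = $6,525
LIFO COGS: 362 @ $19 + 15 @ $18 = $7,148
Difference = |$6,525 − $7,148| = $623

$623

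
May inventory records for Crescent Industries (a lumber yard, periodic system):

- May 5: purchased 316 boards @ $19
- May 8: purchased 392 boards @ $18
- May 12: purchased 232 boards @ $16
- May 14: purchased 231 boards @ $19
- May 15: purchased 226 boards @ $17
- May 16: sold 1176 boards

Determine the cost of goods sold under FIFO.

COGS = $21,246

May 16, 1176 sold [FIFO — oldest first]: 316 @ $19 + 392 @ $18 + 232 @ $16 + 231 @ $19 + 5 @ $17 = $21,246
Ending inventory: 221 @ $17 = $3,757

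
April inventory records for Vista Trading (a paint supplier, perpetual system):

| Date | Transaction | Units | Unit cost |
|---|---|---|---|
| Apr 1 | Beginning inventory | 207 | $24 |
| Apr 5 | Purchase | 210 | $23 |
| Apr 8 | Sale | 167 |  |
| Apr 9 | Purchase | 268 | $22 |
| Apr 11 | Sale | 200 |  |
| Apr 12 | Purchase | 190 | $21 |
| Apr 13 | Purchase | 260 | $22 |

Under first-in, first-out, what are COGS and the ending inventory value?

COGS = $8,648; ending inventory = $16,756

Apr 8, 167 sold [FIFO — oldest first]: 167 @ $24 = $4,008
Apr 11, 200 sold [FIFO — oldest first]: 40 @ $24 + 160 @ $23 = $4,640
Total COGS = $4,008 + $4,640 = $8,648
Ending inventory: 50 @ $23 + 268 @ $22 + 190 @ $21 + 260 @ $22 = $16,756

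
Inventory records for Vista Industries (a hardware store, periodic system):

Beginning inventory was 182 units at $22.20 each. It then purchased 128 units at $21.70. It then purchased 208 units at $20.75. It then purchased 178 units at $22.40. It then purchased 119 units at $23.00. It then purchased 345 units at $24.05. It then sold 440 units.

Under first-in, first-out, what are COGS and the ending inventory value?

COGS = $9,515.50; ending inventory = $16,639.95

Sale 1 (440) [FIFO — oldest first]: 182 @ $22.20 + 128 @ $21.70 + 130 @ $20.75 = $9,515.50
Ending inventory: 78 @ $20.75 + 178 @ $22.40 + 119 @ $23.00 + 345 @ $24.05 = $16,639.95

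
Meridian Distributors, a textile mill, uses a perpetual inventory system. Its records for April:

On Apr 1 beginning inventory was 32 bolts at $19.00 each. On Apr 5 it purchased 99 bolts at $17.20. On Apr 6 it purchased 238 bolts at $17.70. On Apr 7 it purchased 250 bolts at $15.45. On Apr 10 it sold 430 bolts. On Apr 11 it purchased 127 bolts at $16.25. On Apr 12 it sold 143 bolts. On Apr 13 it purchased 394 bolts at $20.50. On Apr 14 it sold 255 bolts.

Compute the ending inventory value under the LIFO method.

Ending inventory = $5,903.70

Apr 10, 430 sold [LIFO — newest first]: 250 @ $15.45 + 180 @ $17.70 = $7,048.50
Apr 12, 143 sold [LIFO — newest first]: 127 @ $16.25 + 16 @ $17.70 = $2,346.95
Apr 14, 255 sold [LIFO — newest first]: 255 @ $20.50 = $5,227.50
Total COGS = $7,048.50 + $2,346.95 + $5,227.50 = $14,622.95
Ending inventory: 32 @ $19.00 + 99 @ $17.20 + 42 @ $17.70 + 139 @ $20.50 = $5,903.70
Check: goods available $20,526.65 = COGS $14,622.95 + ending $5,903.70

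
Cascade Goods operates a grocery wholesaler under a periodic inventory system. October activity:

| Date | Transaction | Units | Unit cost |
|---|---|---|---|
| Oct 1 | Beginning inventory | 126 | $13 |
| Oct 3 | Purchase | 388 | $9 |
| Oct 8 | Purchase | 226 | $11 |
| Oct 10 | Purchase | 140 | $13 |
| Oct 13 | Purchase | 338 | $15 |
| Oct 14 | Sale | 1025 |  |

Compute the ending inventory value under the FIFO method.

Oct 14, 1025 sold [FIFO — oldest first]: 126 @ $13 + 388 @ $9 + 226 @ $11 + 140 @ $13 + 145 @ $15 = $11,611
Ending inventory: 193 @ $15 = $2,895

Ending inventory = $2,895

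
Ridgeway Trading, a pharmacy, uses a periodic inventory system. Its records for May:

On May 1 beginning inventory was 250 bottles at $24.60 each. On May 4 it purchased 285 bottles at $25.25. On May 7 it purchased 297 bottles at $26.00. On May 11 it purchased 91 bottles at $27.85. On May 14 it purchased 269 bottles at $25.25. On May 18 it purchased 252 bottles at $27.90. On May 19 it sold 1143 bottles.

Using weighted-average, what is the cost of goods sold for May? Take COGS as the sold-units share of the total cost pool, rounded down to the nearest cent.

May 19, sell 1143: 1143/1444 × $37,425.65 → $29,624.31
Ending inventory (cost pool remaining) = $7,801.34

COGS = $29,624.31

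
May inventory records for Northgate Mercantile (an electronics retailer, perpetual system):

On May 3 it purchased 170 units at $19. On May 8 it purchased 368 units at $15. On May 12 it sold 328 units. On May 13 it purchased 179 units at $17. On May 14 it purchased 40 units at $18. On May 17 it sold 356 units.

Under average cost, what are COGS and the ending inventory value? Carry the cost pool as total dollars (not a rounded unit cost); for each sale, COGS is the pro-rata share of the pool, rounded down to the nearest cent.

COGS = $11,291.49; ending inventory = $1,221.51

After May 3: 170 on hand, pool $3,230.00 (≈ $19.0000 each)
After May 8: 538 on hand, pool $8,750.00 (≈ $16.2639 each)
May 12, sell 328: 328/538 × $8,750.00 → $5,334.57
After May 13: 389 on hand, pool $6,458.43 (≈ $16.6026 each)
After May 14: 429 on hand, pool $7,178.43 (≈ $16.7329 each)
May 17, sell 356: 356/429 × $7,178.43 → $5,956.92
Total COGS = $5,334.57 + $5,956.92 = $11,291.49
Ending inventory (cost pool remaining) = $1,221.51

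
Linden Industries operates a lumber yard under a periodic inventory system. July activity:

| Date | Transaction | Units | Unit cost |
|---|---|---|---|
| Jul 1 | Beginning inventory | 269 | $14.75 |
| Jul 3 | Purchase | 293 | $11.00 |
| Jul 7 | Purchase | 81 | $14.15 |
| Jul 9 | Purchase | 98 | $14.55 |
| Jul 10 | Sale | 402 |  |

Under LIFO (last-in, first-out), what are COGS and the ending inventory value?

COGS = $5,025.05; ending inventory = $4,737.75

Jul 10, 402 sold [LIFO — newest first]: 98 @ $14.55 + 81 @ $14.15 + 223 @ $11.00 = $5,025.05
Ending inventory: 269 @ $14.75 + 70 @ $11.00 = $4,737.75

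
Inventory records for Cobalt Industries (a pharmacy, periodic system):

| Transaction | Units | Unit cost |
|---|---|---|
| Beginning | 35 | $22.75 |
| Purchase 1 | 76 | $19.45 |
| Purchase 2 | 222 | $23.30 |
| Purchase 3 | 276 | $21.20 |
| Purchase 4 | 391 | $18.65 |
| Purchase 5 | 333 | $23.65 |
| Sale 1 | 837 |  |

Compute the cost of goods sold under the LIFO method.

Sale 1 (837) [LIFO — newest first]: 333 @ $23.65 + 391 @ $18.65 + 113 @ $21.20 = $17,563.20
Ending inventory: 35 @ $22.75 + 76 @ $19.45 + 222 @ $23.30 + 163 @ $21.20 = $10,902.65

COGS = $17,563.20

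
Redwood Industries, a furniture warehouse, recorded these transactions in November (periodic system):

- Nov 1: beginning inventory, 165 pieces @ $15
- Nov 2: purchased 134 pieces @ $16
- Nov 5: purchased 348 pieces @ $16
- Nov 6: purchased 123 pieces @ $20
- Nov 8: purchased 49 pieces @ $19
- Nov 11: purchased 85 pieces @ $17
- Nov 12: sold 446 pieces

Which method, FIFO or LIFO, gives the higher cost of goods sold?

LIFO

FIFO COGS: 165 @ $15 + 134 @ $16 + 147 @ $16 = $6,971
LIFO COGS: 85 @ $17 + 49 @ $19 + 123 @ $20 + 189 @ $16 = $7,860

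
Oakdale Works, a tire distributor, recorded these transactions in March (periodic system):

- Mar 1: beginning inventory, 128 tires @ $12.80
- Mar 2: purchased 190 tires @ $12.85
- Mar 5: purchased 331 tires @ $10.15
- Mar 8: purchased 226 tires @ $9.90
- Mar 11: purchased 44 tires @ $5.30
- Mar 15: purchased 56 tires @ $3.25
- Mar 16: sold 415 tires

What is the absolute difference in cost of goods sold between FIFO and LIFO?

$1,508.50

FIFO COGS: 128 @ $12.80 + 190 @ $12.85 + 97 @ $10.15 = $5,064.45
LIFO COGS: 56 @ $3.25 + 44 @ $5.30 + 226 @ $9.90 + 89 @ $10.15 = $3,555.95
Difference = |$5,064.45 − $3,555.95| = $1,508.50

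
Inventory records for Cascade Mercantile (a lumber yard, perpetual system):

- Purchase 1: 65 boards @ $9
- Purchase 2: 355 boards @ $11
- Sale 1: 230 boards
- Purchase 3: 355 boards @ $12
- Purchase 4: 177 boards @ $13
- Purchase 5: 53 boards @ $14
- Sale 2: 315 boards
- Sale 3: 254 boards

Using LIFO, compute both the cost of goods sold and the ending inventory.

Sale 1 (230) [LIFO — newest first]: 230 @ $11 = $2,530
Sale 2 (315) [LIFO — newest first]: 53 @ $14 + 177 @ $13 + 85 @ $12 = $4,063
Sale 3 (254) [LIFO — newest first]: 254 @ $12 = $3,048
Total COGS = $2,530 + $4,063 + $3,048 = $9,641
Ending inventory: 65 @ $9 + 125 @ $11 + 16 @ $12 = $2,152
Check: goods available $11,793 = COGS $9,641 + ending $2,152

COGS = $9,641; ending inventory = $2,152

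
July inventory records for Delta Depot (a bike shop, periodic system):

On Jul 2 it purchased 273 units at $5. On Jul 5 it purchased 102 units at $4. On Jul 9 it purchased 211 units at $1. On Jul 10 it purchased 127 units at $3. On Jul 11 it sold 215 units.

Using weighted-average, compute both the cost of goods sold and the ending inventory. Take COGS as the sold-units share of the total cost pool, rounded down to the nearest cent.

Jul 11, sell 215: 215/713 × $2,365.00 → $713.14
Ending inventory (cost pool remaining) = $1,651.86

COGS = $713.14; ending inventory = $1,651.86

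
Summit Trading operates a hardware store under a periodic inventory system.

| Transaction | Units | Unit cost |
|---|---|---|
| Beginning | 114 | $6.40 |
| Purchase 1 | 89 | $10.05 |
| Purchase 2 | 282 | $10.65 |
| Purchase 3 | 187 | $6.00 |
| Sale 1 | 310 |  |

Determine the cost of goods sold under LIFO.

Sale 1 (310) [LIFO — newest first]: 187 @ $6.00 + 123 @ $10.65 = $2,431.95
Ending inventory: 114 @ $6.40 + 89 @ $10.05 + 159 @ $10.65 = $3,317.40
Check: goods available $5,749.35 = COGS $2,431.95 + ending $3,317.40

COGS = $2,431.95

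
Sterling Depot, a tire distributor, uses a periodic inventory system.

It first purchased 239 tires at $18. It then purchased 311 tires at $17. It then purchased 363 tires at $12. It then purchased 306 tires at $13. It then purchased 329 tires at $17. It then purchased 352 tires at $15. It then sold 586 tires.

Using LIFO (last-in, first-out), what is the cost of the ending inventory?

Ending inventory = $19,538

Sale 1 (586) [LIFO — newest first]: 352 @ $15 + 234 @ $17 = $9,258
Ending inventory: 239 @ $18 + 311 @ $17 + 363 @ $12 + 306 @ $13 + 95 @ $17 = $19,538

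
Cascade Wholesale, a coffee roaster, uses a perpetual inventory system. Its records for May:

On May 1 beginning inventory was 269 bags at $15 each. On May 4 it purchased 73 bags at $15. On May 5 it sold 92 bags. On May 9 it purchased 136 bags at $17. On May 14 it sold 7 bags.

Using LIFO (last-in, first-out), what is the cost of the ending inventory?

May 5, 92 sold [LIFO — newest first]: 73 @ $15 + 19 @ $15 = $1,380
May 14, 7 sold [LIFO — newest first]: 7 @ $17 = $119
Total COGS = $1,380 + $119 = $1,499
Ending inventory: 250 @ $15 + 129 @ $17 = $5,943

Ending inventory = $5,943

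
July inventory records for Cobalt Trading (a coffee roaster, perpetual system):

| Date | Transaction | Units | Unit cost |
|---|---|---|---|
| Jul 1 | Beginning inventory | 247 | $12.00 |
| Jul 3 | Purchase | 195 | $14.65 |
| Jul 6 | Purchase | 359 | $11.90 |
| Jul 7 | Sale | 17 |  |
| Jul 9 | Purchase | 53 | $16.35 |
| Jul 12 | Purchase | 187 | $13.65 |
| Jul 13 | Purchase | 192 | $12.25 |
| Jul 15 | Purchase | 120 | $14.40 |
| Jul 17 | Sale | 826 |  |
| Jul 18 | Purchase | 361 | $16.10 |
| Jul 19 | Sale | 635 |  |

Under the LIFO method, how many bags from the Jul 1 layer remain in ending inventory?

236

Jul 7, 17 sold [LIFO — newest first]: 17 @ $11.90 = $202.30
Jul 17, 826 sold [LIFO — newest first]: 120 @ $14.40 + 192 @ $12.25 + 187 @ $13.65 + 53 @ $16.35 + 274 @ $11.90 = $10,759.70
Jul 19, 635 sold [LIFO — newest first]: 361 @ $16.10 + 68 @ $11.90 + 195 @ $14.65 + 11 @ $12.00 = $9,610.05
Total COGS = $202.30 + $10,759.70 + $9,610.05 = $20,572.05
Ending inventory: 236 @ $12.00 = $2,832.00
Check: goods available $23,404.05 = COGS $20,572.05 + ending $2,832.00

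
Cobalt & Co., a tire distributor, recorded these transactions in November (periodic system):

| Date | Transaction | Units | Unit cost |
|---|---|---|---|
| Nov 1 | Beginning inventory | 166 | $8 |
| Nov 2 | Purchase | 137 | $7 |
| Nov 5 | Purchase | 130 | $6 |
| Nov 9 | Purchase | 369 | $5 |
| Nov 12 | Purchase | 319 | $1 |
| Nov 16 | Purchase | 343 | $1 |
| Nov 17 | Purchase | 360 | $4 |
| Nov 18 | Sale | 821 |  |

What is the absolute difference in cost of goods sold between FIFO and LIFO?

$3,030

FIFO COGS: 166 @ $8 + 137 @ $7 + 130 @ $6 + 369 @ $5 + 19 @ $1 = $4,931
LIFO COGS: 360 @ $4 + 343 @ $1 + 118 @ $1 = $1,901
Difference = |$4,931 − $1,901| = $3,030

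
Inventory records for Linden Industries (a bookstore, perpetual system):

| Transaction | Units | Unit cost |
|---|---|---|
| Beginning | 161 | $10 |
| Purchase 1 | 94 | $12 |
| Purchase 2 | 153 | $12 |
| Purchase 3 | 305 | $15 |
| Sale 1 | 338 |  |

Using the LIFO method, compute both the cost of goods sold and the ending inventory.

Sale 1 (338) [LIFO — newest first]: 305 @ $15 + 33 @ $12 = $4,971
Ending inventory: 161 @ $10 + 94 @ $12 + 120 @ $12 = $4,178
Check: goods available $9,149 = COGS $4,971 + ending $4,178

COGS = $4,971; ending inventory = $4,178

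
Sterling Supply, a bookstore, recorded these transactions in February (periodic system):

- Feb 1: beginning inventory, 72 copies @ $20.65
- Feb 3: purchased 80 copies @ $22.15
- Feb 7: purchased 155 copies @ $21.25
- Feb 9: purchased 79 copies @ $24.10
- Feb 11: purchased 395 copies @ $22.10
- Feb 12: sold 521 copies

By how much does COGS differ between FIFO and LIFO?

$192.20

FIFO COGS: 72 @ $20.65 + 80 @ $22.15 + 155 @ $21.25 + 79 @ $24.10 + 135 @ $22.10 = $11,439.95
LIFO COGS: 395 @ $22.10 + 79 @ $24.10 + 47 @ $21.25 = $11,632.15
Difference = |$11,439.95 − $11,632.15| = $192.20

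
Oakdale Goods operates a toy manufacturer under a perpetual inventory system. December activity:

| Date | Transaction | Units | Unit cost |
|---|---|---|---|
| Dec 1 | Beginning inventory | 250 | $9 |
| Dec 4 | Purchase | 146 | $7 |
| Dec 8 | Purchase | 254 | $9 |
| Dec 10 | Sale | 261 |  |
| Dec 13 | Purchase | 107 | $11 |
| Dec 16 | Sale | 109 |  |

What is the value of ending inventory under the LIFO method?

Dec 10, 261 sold [LIFO — newest first]: 254 @ $9 + 7 @ $7 = $2,335
Dec 16, 109 sold [LIFO — newest first]: 107 @ $11 + 2 @ $7 = $1,191
Total COGS = $2,335 + $1,191 = $3,526
Ending inventory: 250 @ $9 + 137 @ $7 = $3,209

Ending inventory = $3,209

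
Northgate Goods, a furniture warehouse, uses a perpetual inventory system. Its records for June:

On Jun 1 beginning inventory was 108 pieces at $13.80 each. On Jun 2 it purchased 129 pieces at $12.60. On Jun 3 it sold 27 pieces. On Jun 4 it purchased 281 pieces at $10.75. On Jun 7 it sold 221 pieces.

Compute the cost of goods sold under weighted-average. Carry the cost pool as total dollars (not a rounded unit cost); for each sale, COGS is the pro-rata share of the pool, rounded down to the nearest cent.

After Jun 1: 108 on hand, pool $1,490.40 (≈ $13.8000 each)
After Jun 2: 237 on hand, pool $3,115.80 (≈ $13.1468 each)
Jun 3, sell 27: 27/237 × $3,115.80 → $354.96
After Jun 4: 491 on hand, pool $5,781.59 (≈ $11.7751 each)
Jun 7, sell 221: 221/491 × $5,781.59 → $2,602.30
Total COGS = $354.96 + $2,602.30 = $2,957.26
Ending inventory (cost pool remaining) = $3,179.29

COGS = $2,957.26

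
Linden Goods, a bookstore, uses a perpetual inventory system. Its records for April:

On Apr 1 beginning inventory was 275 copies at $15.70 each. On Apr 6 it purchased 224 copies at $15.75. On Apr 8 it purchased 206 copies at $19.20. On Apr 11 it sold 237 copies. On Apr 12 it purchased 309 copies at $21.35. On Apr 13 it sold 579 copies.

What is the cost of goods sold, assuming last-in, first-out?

COGS = $15,289.25

Apr 11, 237 sold [LIFO — newest first]: 206 @ $19.20 + 31 @ $15.75 = $4,443.45
Apr 13, 579 sold [LIFO — newest first]: 309 @ $21.35 + 193 @ $15.75 + 77 @ $15.70 = $10,845.80
Total COGS = $4,443.45 + $10,845.80 = $15,289.25
Ending inventory: 198 @ $15.70 = $3,108.60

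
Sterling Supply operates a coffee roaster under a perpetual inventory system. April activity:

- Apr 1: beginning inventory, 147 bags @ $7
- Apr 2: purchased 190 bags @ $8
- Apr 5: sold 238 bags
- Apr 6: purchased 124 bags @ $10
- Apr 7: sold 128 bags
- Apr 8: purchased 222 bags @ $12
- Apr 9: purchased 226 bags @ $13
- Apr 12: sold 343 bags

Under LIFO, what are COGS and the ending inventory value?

Apr 5, 238 sold [LIFO — newest first]: 190 @ $8 + 48 @ $7 = $1,856
Apr 7, 128 sold [LIFO — newest first]: 124 @ $10 + 4 @ $7 = $1,268
Apr 12, 343 sold [LIFO — newest first]: 226 @ $13 + 117 @ $12 = $4,342
Total COGS = $1,856 + $1,268 + $4,342 = $7,466
Ending inventory: 95 @ $7 + 105 @ $12 = $1,925
Check: goods available $9,391 = COGS $7,466 + ending $1,925

COGS = $7,466; ending inventory = $1,925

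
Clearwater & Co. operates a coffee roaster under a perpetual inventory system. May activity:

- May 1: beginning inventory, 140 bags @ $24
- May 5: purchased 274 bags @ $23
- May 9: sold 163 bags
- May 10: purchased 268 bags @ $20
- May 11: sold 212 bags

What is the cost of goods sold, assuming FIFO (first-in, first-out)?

COGS = $8,765

May 9, 163 sold [FIFO — oldest first]: 140 @ $24 + 23 @ $23 = $3,889
May 11, 212 sold [FIFO — oldest first]: 212 @ $23 = $4,876
Total COGS = $3,889 + $4,876 = $8,765
Ending inventory: 39 @ $23 + 268 @ $20 = $6,257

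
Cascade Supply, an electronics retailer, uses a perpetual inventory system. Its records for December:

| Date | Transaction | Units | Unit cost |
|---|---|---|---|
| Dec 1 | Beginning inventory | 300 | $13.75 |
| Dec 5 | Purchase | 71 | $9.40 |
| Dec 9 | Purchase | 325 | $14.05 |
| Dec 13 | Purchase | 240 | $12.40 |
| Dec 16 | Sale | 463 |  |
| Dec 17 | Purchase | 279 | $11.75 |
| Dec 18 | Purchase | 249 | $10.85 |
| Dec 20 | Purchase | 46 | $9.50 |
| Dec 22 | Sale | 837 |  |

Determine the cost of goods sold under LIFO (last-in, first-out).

COGS = $15,864.05

Dec 16, 463 sold [LIFO — newest first]: 240 @ $12.40 + 223 @ $14.05 = $6,109.15
Dec 22, 837 sold [LIFO — newest first]: 46 @ $9.50 + 249 @ $10.85 + 279 @ $11.75 + 102 @ $14.05 + 71 @ $9.40 + 90 @ $13.75 = $9,754.90
Total COGS = $6,109.15 + $9,754.90 = $15,864.05
Ending inventory: 210 @ $13.75 = $2,887.50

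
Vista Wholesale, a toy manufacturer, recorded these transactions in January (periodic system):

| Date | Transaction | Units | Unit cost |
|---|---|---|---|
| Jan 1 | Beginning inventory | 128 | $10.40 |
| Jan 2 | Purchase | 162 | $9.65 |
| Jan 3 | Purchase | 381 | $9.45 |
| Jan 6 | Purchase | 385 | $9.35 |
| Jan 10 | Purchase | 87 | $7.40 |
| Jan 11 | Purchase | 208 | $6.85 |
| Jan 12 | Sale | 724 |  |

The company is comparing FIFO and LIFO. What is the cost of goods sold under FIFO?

COGS = $6,990.50

FIFO COGS: 128 @ $10.40 + 162 @ $9.65 + 381 @ $9.45 + 53 @ $9.35 = $6,990.50
LIFO COGS: 208 @ $6.85 + 87 @ $7.40 + 385 @ $9.35 + 44 @ $9.45 = $6,084.15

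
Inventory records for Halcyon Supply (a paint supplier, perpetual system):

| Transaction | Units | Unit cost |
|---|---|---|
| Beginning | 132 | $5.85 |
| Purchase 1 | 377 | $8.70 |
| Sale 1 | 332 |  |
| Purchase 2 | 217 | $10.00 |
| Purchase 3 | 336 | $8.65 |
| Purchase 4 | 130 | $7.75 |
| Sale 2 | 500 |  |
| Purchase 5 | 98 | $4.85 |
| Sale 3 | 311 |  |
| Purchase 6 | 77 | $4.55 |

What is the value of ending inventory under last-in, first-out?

Ending inventory = $1,253.05

Sale 1 (332) [LIFO — newest first]: 332 @ $8.70 = $2,888.40
Sale 2 (500) [LIFO — newest first]: 130 @ $7.75 + 336 @ $8.65 + 34 @ $10.00 = $4,253.90
Sale 3 (311) [LIFO — newest first]: 98 @ $4.85 + 183 @ $10.00 + 30 @ $8.70 = $2,566.30
Total COGS = $2,888.40 + $4,253.90 + $2,566.30 = $9,708.60
Ending inventory: 132 @ $5.85 + 15 @ $8.70 + 77 @ $4.55 = $1,253.05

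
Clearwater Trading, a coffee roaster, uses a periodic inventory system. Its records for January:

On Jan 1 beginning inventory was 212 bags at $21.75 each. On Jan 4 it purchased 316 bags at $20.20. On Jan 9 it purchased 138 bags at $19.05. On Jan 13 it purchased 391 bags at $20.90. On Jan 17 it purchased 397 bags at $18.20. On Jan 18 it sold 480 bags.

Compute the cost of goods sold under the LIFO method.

Jan 18, 480 sold [LIFO — newest first]: 397 @ $18.20 + 83 @ $20.90 = $8,960.10
Ending inventory: 212 @ $21.75 + 316 @ $20.20 + 138 @ $19.05 + 308 @ $20.90 = $20,060.30
Check: goods available $29,020.40 = COGS $8,960.10 + ending $20,060.30

COGS = $8,960.10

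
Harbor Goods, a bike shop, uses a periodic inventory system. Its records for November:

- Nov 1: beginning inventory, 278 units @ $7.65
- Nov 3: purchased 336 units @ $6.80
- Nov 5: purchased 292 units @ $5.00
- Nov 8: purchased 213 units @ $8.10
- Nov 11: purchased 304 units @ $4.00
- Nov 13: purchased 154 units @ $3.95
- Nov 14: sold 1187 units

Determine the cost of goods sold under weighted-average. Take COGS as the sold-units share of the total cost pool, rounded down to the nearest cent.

Nov 14, sell 1187: 1187/1577 × $9,421.10 → $7,091.21
Ending inventory (cost pool remaining) = $2,329.89

COGS = $7,091.21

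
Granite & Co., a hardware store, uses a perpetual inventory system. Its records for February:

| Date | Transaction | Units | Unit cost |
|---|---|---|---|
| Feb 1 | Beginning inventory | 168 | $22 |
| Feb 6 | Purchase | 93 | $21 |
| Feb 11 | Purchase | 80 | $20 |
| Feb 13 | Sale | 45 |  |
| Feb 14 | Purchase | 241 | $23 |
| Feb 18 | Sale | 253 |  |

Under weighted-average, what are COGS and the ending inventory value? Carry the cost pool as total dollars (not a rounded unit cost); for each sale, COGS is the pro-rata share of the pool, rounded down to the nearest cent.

After Feb 1: 168 on hand, pool $3,696.00 (≈ $22.0000 each)
After Feb 6: 261 on hand, pool $5,649.00 (≈ $21.6437 each)
After Feb 11: 341 on hand, pool $7,249.00 (≈ $21.2581 each)
Feb 13, sell 45: 45/341 × $7,249.00 → $956.61
After Feb 14: 537 on hand, pool $11,835.39 (≈ $22.0398 each)
Feb 18, sell 253: 253/537 × $11,835.39 → $5,576.07
Total COGS = $956.61 + $5,576.07 = $6,532.68
Ending inventory (cost pool remaining) = $6,259.32

COGS = $6,532.68; ending inventory = $6,259.32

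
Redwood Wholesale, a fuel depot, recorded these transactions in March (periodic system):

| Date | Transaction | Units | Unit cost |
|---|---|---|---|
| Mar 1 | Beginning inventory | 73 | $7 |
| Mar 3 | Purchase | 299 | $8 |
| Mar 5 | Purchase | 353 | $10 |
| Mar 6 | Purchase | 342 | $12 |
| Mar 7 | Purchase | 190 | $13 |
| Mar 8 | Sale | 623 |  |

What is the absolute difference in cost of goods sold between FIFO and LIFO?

$2,071

FIFO COGS: 73 @ $7 + 299 @ $8 + 251 @ $10 = $5,413
LIFO COGS: 190 @ $13 + 342 @ $12 + 91 @ $10 = $7,484
Difference = |$5,413 − $7,484| = $2,071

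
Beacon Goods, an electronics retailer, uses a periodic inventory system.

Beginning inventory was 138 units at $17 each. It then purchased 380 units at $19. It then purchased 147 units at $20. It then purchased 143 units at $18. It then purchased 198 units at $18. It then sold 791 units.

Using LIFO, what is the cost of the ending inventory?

Sale 1 (791) [LIFO — newest first]: 198 @ $18 + 143 @ $18 + 147 @ $20 + 303 @ $19 = $14,835
Ending inventory: 138 @ $17 + 77 @ $19 = $3,809
Check: goods available $18,644 = COGS $14,835 + ending $3,809

Ending inventory = $3,809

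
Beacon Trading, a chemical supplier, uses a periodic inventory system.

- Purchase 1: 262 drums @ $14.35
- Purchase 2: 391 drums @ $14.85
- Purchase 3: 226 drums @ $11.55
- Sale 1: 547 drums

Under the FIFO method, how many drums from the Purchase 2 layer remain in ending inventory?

Sale 1 (547) [FIFO — oldest first]: 262 @ $14.35 + 285 @ $14.85 = $7,991.95
Ending inventory: 106 @ $14.85 + 226 @ $11.55 = $4,184.40

106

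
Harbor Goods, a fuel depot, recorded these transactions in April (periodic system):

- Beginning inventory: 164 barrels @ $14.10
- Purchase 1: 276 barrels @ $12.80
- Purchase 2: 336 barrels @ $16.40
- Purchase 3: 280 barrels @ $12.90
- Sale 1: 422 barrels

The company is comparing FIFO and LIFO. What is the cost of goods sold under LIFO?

FIFO COGS: 164 @ $14.10 + 258 @ $12.80 = $5,614.80
LIFO COGS: 280 @ $12.90 + 142 @ $16.40 = $5,940.80

COGS = $5,940.80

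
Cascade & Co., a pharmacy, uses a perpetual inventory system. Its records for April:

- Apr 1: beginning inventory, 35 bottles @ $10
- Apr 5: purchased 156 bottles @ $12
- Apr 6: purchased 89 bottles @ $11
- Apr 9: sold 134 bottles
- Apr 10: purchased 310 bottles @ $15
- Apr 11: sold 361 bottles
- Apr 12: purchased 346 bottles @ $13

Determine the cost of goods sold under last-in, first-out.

COGS = $6,781

Apr 9, 134 sold [LIFO — newest first]: 89 @ $11 + 45 @ $12 = $1,519
Apr 11, 361 sold [LIFO — newest first]: 310 @ $15 + 51 @ $12 = $5,262
Total COGS = $1,519 + $5,262 = $6,781
Ending inventory: 35 @ $10 + 60 @ $12 + 346 @ $13 = $5,568
Check: goods available $12,349 = COGS $6,781 + ending $5,568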